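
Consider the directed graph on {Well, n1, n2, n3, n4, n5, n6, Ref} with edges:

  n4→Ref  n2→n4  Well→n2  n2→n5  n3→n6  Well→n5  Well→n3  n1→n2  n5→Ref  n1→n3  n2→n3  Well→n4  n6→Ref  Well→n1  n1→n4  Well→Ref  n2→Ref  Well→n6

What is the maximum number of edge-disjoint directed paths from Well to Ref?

5

Assign every edge capacity 1; by Menger, the answer equals the max flow.
Path Well→Ref (+1); total 1.
Path Well→n2→Ref (+1); total 2.
Path Well→n4→Ref (+1); total 3.
Path Well→n5→Ref (+1); total 4.
Path Well→n6→Ref (+1); total 5.
No residual Well→Ref path; max flow = 5.
Certifying cut of size 5: {Well→Ref, n2→Ref, n4→Ref, n5→Ref, n6→Ref}.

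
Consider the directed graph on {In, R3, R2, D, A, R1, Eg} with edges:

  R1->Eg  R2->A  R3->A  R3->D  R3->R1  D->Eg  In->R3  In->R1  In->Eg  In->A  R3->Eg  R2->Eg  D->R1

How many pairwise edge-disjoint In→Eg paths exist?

3

Assign every edge capacity 1; by Menger, the answer equals the max flow.
Path In→Eg (+1); total 1.
Path In→R3→Eg (+1); total 2.
Path In→R1→Eg (+1); total 3.
No residual In→Eg path; max flow = 3.
Certifying cut of size 3: {In→Eg, In→R1, In→R3}.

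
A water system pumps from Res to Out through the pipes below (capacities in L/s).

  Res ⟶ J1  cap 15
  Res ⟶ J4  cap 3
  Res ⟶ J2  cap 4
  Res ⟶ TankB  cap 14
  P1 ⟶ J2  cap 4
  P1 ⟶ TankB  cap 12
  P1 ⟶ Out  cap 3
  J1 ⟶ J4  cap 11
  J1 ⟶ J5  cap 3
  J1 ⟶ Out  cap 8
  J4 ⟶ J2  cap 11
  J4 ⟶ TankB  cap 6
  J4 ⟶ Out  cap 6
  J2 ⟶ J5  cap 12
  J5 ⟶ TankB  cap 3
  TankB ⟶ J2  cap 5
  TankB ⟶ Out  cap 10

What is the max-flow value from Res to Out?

Augment Res→J1→Out: bottleneck 8, flow now 8.
Augment Res→J4→Out: bottleneck 3, flow now 11.
Augment Res→TankB→Out: bottleneck 10, flow now 21.
Augment Res→J1→J4→Out: bottleneck 3, flow now 24.
No augmenting path remains; maximum flow = 24.
In the residual graph, reachable from Res: {Res, J1, J4, J2, J5, TankB}.
Min-cut edges: J1→Out (8), J4→Out (6), TankB→Out (10); capacity 8 + 6 + 10 = 24.
This cut is saturated, so no flow can exceed 24.

24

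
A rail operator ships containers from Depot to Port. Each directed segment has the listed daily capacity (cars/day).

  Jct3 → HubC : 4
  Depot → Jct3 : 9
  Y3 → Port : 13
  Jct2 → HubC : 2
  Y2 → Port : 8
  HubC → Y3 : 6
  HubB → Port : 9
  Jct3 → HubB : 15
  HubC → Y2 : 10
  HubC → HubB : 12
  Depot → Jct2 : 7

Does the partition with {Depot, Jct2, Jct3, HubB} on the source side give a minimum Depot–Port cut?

No — its capacity is 15, but the minimum cut has capacity 11.

Given cut capacity: 2 + 4 + 9 = 15.
Augment Depot→Jct3→HubB→Port: bottleneck 9, flow now 9.
Augment Depot→Jct2→HubC→Y3→Port: bottleneck 2, flow now 11.
No augmenting path remains; maximum flow = 11.
In the residual graph, reachable from Depot: {Depot, Jct2}.
Min-cut edges: Depot→Jct3 (9), Jct2→HubC (2); capacity 9 + 2 = 11.
Cut capacity 15 exceeds the max flow 11, so it is not minimum.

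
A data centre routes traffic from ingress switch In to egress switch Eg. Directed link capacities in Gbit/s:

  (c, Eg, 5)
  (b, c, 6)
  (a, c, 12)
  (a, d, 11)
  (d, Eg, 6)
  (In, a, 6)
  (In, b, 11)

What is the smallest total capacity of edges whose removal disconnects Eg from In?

Augment In→a→c→Eg: bottleneck 5, flow now 5.
Augment In→a→d→Eg: bottleneck 1, flow now 6.
Augment In→b→c→a→d→Eg: bottleneck 5, flow now 11. (uses reverse residual edge)
No augmenting path remains; maximum flow = 11.
By max-flow min-cut, the minimum cut capacity equals the max flow.
In the residual graph, reachable from In: {In, b, c}.
Min-cut edges: In→a (6), c→Eg (5); capacity 6 + 5 = 11.

11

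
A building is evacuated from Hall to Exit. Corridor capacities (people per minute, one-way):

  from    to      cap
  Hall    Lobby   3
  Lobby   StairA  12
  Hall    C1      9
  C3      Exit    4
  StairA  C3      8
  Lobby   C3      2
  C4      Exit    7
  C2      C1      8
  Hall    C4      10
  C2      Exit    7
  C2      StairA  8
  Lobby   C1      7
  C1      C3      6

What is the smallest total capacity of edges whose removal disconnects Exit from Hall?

Augment Hall→C4→Exit: bottleneck 7, flow now 7.
Augment Hall→Lobby→C3→Exit: bottleneck 2, flow now 9.
Augment Hall→C1→C3→Exit: bottleneck 2, flow now 11.
No augmenting path remains; maximum flow = 11.
By max-flow min-cut, the minimum cut capacity equals the max flow.
In the residual graph, reachable from Hall: {Hall, Lobby, C1, StairA, C4, C3}.
Min-cut edges: C4→Exit (7), C3→Exit (4); capacity 7 + 4 = 11.

11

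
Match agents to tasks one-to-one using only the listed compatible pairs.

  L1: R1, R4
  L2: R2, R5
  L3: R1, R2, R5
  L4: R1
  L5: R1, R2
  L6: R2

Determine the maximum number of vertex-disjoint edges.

Unit-capacity flow: source→left, listed edges, right→sink; max matching = max flow.
Augmenting path L1→R1 (+1); matched 1.
Augmenting path L2→R2 (+1); matched 2.
Augmenting path L3→R5 (+1); matched 3.
Augmenting path L4→R1→L1→R4 (+1); matched 4.
No augmenting path remains; maximum matching = 4.
König certificate: {L1, R1, R2, R5} is a vertex cover of size 4 (every listed pair touches it), so no matching can be larger.

4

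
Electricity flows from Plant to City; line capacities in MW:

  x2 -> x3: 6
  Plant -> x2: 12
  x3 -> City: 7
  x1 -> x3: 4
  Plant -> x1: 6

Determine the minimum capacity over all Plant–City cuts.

7

Augment Plant→x1→x3→City: bottleneck 4, flow now 4.
Augment Plant→x2→x3→City: bottleneck 3, flow now 7.
No augmenting path remains; maximum flow = 7.
By max-flow min-cut, the minimum cut capacity equals the max flow.
In the residual graph, reachable from Plant: {Plant, x1, x2, x3}.
Min-cut edges: x3→City (7); capacity 7 = 7.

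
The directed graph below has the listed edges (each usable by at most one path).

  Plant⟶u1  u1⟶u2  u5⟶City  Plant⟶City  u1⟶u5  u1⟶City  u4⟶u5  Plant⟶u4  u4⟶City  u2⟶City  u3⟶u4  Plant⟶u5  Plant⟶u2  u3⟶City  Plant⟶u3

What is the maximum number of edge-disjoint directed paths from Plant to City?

Assign every edge capacity 1; by Menger, the answer equals the max flow.
Path Plant→City (+1); total 1.
Path Plant→u1→City (+1); total 2.
Path Plant→u2→City (+1); total 3.
Path Plant→u3→City (+1); total 4.
Path Plant→u4→City (+1); total 5.
Path Plant→u5→City (+1); total 6.
No residual Plant→City path; max flow = 6.
Certifying cut of size 6: {Plant→City, Plant→u1, Plant→u2, Plant→u3, Plant→u4, Plant→u5}.

6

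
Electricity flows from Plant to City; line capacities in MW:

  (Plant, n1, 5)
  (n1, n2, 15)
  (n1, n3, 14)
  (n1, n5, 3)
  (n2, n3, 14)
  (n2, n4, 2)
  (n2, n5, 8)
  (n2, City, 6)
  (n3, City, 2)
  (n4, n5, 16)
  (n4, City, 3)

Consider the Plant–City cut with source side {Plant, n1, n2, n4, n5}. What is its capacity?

37

Edges leaving {Plant, n1, n2, n4, n5}: n1→n3 (14), n2→n3 (14), n2→City (6), n4→City (3).
Cut capacity = 14 + 14 + 6 + 3 = 37.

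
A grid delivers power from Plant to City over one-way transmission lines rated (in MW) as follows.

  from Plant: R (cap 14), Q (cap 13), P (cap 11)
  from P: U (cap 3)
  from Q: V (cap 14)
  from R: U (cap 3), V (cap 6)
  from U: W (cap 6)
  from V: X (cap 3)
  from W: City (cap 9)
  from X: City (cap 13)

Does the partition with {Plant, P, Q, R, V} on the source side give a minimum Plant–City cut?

Given cut capacity: 3 + 3 + 3 = 9.
Augment Plant→P→U→W→City: bottleneck 3, flow now 3.
Augment Plant→Q→V→X→City: bottleneck 3, flow now 6.
Augment Plant→R→U→W→City: bottleneck 3, flow now 9.
No augmenting path remains; maximum flow = 9.
Cut capacity 9 equals the max flow, so it is a minimum cut.

Yes — it is a minimum cut (capacity 9).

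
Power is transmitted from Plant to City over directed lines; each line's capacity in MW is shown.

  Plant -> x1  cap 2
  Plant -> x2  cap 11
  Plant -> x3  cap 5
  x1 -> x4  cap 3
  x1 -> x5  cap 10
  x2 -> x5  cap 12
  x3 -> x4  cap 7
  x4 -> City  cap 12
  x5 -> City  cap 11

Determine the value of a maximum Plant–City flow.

Augment Plant→x1→x4→City: bottleneck 2, flow now 2.
Augment Plant→x2→x5→City: bottleneck 11, flow now 13.
Augment Plant→x3→x4→City: bottleneck 5, flow now 18.
No augmenting path remains; maximum flow = 18.
In the residual graph, reachable from Plant: {Plant}.
Min-cut edges: Plant→x1 (2), Plant→x2 (11), Plant→x3 (5); capacity 2 + 11 + 5 = 18.
This cut is saturated, so no flow can exceed 18.

18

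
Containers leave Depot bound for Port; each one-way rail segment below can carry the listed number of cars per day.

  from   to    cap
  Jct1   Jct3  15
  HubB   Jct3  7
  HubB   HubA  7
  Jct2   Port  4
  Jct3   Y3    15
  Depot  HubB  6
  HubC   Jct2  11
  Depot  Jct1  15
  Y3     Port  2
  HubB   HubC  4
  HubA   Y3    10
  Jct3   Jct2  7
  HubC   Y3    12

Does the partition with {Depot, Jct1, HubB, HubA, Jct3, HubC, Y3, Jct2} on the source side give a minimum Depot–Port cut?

Yes — it is a minimum cut (capacity 6).

Given cut capacity: 2 + 4 = 6.
Augment Depot→Jct1→Jct3→Y3→Port: bottleneck 2, flow now 2.
Augment Depot→Jct1→Jct3→Jct2→Port: bottleneck 4, flow now 6.
No augmenting path remains; maximum flow = 6.
Cut capacity 6 equals the max flow, so it is a minimum cut.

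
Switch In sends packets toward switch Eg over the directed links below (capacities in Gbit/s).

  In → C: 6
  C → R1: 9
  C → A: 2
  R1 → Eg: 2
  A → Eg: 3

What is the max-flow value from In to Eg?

4

Augment In→C→R1→Eg: bottleneck 2, flow now 2.
Augment In→C→A→Eg: bottleneck 2, flow now 4.
No augmenting path remains; maximum flow = 4.
In the residual graph, reachable from In: {In, C, R1}.
Min-cut edges: C→A (2), R1→Eg (2); capacity 2 + 2 = 4.
This cut is saturated, so no flow can exceed 4.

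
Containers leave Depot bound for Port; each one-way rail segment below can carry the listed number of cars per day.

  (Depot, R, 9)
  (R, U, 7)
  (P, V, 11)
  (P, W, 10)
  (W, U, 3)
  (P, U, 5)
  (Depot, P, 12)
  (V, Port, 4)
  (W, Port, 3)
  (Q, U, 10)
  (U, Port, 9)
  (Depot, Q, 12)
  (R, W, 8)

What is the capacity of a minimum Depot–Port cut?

Augment Depot→P→U→Port: bottleneck 5, flow now 5.
Augment Depot→P→V→Port: bottleneck 4, flow now 9.
Augment Depot→P→W→Port: bottleneck 3, flow now 12.
Augment Depot→Q→U→Port: bottleneck 4, flow now 16.
No augmenting path remains; maximum flow = 16.
By max-flow min-cut, the minimum cut capacity equals the max flow.
In the residual graph, reachable from Depot: {Depot, P, Q, R, U, V, W}.
Min-cut edges: U→Port (9), V→Port (4), W→Port (3); capacity 9 + 4 + 3 = 16.

16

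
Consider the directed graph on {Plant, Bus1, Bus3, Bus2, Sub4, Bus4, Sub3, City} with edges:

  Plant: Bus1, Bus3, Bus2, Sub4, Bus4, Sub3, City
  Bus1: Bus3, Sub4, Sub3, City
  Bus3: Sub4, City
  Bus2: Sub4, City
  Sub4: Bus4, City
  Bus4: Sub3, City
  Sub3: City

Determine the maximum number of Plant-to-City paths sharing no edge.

Assign every edge capacity 1; by Menger, the answer equals the max flow.
Path Plant→City (+1); total 1.
Path Plant→Bus1→City (+1); total 2.
Path Plant→Bus3→City (+1); total 3.
Path Plant→Bus2→City (+1); total 4.
Path Plant→Sub4→City (+1); total 5.
Path Plant→Bus4→City (+1); total 6.
Path Plant→Sub3→City (+1); total 7.
No residual Plant→City path; max flow = 7.
Certifying cut of size 7: {Plant→Bus1, Plant→Bus2, Plant→Bus3, Plant→Bus4, Plant→City, Plant→Sub3, Plant→Sub4}.

7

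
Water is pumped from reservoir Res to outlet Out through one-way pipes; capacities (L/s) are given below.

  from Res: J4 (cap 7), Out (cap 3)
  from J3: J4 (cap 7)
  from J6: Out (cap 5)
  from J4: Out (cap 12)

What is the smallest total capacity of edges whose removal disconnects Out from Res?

Augment Res→Out: bottleneck 3, flow now 3.
Augment Res→J4→Out: bottleneck 7, flow now 10.
No augmenting path remains; maximum flow = 10.
By max-flow min-cut, the minimum cut capacity equals the max flow.
In the residual graph, reachable from Res: {Res}.
Min-cut edges: Res→J4 (7), Res→Out (3); capacity 7 + 3 = 10.

10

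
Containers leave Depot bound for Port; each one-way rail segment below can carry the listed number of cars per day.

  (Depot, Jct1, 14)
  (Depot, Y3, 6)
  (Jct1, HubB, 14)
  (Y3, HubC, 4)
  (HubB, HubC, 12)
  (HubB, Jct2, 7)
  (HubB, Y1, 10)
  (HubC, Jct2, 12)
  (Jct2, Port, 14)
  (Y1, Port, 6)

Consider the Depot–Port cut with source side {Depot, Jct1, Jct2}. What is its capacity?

Edges leaving {Depot, Jct1, Jct2}: Depot→Y3 (6), Jct1→HubB (14), Jct2→Port (14).
Cut capacity = 6 + 14 + 14 = 34.

34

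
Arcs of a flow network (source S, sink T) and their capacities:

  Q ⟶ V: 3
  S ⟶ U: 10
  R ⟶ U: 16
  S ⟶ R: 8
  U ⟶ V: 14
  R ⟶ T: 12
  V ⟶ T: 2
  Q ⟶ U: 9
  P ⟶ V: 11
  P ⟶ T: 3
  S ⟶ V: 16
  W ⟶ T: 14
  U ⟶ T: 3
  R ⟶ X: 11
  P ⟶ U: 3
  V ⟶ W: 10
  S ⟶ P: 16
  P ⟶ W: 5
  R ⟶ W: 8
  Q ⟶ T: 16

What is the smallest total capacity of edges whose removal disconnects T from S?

Augment S→P→T: bottleneck 3, flow now 3.
Augment S→R→T: bottleneck 8, flow now 11.
Augment S→U→T: bottleneck 3, flow now 14.
Augment S→V→T: bottleneck 2, flow now 16.
Augment S→P→W→T: bottleneck 5, flow now 21.
Augment S→V→W→T: bottleneck 9, flow now 30.
No augmenting path remains; maximum flow = 30.
By max-flow min-cut, the minimum cut capacity equals the max flow.
In the residual graph, reachable from S: {S, P, U, V, W}.
Min-cut edges: S→R (8), P→T (3), U→T (3), V→T (2), W→T (14); capacity 8 + 3 + 3 + 2 + 14 = 30.

30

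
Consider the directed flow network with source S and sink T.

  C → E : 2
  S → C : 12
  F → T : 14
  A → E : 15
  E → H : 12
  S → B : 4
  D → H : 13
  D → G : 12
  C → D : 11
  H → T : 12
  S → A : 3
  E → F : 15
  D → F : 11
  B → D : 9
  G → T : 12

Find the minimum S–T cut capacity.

Augment S→A→E→F→T: bottleneck 3, flow now 3.
Augment S→B→D→F→T: bottleneck 4, flow now 7.
Augment S→C→D→F→T: bottleneck 7, flow now 14.
Augment S→C→D→G→T: bottleneck 4, flow now 18.
Augment S→C→E→H→T: bottleneck 1, flow now 19.
No augmenting path remains; maximum flow = 19.
By max-flow min-cut, the minimum cut capacity equals the max flow.
In the residual graph, reachable from S: {S}.
Min-cut edges: S→A (3), S→B (4), S→C (12); capacity 3 + 4 + 12 = 19.

19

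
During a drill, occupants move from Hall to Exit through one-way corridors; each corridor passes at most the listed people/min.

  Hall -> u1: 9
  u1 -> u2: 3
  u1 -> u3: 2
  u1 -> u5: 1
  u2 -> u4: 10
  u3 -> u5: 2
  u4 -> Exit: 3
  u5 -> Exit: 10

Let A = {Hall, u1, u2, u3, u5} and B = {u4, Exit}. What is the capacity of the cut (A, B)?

Edges leaving {Hall, u1, u2, u3, u5}: u2→u4 (10), u5→Exit (10).
Cut capacity = 10 + 10 = 20.

20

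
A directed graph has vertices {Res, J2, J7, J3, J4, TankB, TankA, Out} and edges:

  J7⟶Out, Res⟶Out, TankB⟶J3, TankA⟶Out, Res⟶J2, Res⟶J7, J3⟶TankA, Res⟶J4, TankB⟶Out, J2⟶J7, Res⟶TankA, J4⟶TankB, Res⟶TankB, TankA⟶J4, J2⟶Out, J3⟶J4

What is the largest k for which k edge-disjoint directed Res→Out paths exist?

Assign every edge capacity 1; by Menger, the answer equals the max flow.
Path Res→Out (+1); total 1.
Path Res→J2→Out (+1); total 2.
Path Res→J7→Out (+1); total 3.
Path Res→TankB→Out (+1); total 4.
Path Res→TankA→Out (+1); total 5.
No residual Res→Out path; max flow = 5.
Certifying cut of size 5: {Res→J2, Res→J7, Res→Out, TankA→Out, TankB→Out}.

5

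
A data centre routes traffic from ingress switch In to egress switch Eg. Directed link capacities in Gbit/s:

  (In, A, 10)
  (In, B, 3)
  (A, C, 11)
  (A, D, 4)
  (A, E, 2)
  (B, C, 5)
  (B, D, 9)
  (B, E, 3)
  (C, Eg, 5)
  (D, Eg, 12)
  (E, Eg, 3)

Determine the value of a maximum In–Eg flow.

Augment In→A→C→Eg: bottleneck 5, flow now 5.
Augment In→A→D→Eg: bottleneck 4, flow now 9.
Augment In→A→E→Eg: bottleneck 1, flow now 10.
Augment In→B→D→Eg: bottleneck 3, flow now 13.
No augmenting path remains; maximum flow = 13.
In the residual graph, reachable from In: {In}.
Min-cut edges: In→A (10), In→B (3); capacity 10 + 3 = 13.
This cut is saturated, so no flow can exceed 13.

13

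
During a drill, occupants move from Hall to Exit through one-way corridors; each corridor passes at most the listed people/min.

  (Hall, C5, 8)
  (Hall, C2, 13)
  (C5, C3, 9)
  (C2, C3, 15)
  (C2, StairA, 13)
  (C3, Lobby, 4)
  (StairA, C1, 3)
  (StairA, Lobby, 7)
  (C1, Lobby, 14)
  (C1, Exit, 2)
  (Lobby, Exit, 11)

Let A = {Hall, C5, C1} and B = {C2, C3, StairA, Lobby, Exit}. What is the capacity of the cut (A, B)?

38

Edges leaving {Hall, C5, C1}: Hall→C2 (13), C5→C3 (9), C1→Lobby (14), C1→Exit (2).
Cut capacity = 13 + 9 + 14 + 2 = 38.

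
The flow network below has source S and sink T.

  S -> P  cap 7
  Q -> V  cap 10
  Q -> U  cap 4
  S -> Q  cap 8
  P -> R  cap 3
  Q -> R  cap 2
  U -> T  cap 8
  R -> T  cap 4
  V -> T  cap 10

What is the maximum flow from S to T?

11

Augment S→P→R→T: bottleneck 3, flow now 3.
Augment S→Q→R→T: bottleneck 1, flow now 4.
Augment S→Q→U→T: bottleneck 4, flow now 8.
Augment S→Q→V→T: bottleneck 3, flow now 11.
No augmenting path remains; maximum flow = 11.
In the residual graph, reachable from S: {S, P}.
Min-cut edges: S→Q (8), P→R (3); capacity 8 + 3 = 11.
This cut is saturated, so no flow can exceed 11.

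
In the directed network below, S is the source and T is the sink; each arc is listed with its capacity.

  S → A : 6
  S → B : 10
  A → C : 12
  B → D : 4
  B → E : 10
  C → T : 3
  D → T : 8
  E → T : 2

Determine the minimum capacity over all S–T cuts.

9

Augment S→A→C→T: bottleneck 3, flow now 3.
Augment S→B→D→T: bottleneck 4, flow now 7.
Augment S→B→E→T: bottleneck 2, flow now 9.
No augmenting path remains; maximum flow = 9.
By max-flow min-cut, the minimum cut capacity equals the max flow.
In the residual graph, reachable from S: {S, A, B, C, E}.
Min-cut edges: B→D (4), C→T (3), E→T (2); capacity 4 + 3 + 2 = 9.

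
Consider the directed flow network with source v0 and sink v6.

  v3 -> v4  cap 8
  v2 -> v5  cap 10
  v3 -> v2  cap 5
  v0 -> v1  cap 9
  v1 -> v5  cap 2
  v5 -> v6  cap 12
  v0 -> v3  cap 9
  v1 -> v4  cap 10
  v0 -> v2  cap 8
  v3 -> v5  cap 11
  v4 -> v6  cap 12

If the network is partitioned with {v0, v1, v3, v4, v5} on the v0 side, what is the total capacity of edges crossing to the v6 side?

Edges leaving {v0, v1, v3, v4, v5}: v0→v2 (8), v3→v2 (5), v4→v6 (12), v5→v6 (12).
Cut capacity = 8 + 5 + 12 + 12 = 37.

37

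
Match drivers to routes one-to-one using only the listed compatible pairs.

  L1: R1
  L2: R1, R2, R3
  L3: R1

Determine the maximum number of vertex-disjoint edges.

Unit-capacity flow: source→left, listed edges, right→sink; max matching = max flow.
Augmenting path L1→R1 (+1); matched 1.
Augmenting path L2→R2 (+1); matched 2.
No augmenting path remains; maximum matching = 2.
König certificate: {L2, R1} is a vertex cover of size 2 (every listed pair touches it), so no matching can be larger.

2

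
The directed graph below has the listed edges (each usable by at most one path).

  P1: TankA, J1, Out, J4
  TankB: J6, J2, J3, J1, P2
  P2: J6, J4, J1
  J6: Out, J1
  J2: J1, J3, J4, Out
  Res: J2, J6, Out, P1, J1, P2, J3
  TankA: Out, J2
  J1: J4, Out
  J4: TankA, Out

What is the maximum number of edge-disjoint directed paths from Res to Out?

6

Assign every edge capacity 1; by Menger, the answer equals the max flow.
Path Res→Out (+1); total 1.
Path Res→J2→Out (+1); total 2.
Path Res→J6→Out (+1); total 3.
Path Res→P1→Out (+1); total 4.
Path Res→J1→Out (+1); total 5.
Path Res→P2→J4→Out (+1); total 6.
No residual Res→Out path; max flow = 6.
Certifying cut of size 6: {Res→J1, Res→J2, Res→J6, Res→Out, Res→P1, Res→P2}.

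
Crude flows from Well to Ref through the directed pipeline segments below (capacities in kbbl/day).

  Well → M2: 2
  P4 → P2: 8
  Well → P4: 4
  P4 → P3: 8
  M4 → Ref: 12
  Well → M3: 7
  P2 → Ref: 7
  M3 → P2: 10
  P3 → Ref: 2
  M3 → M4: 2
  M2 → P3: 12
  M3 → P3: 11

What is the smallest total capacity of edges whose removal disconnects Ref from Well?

11

Augment Well→P4→P3→Ref: bottleneck 2, flow now 2.
Augment Well→P4→P2→Ref: bottleneck 2, flow now 4.
Augment Well→M3→P2→Ref: bottleneck 5, flow now 9.
Augment Well→M3→M4→Ref: bottleneck 2, flow now 11.
No augmenting path remains; maximum flow = 11.
By max-flow min-cut, the minimum cut capacity equals the max flow.
In the residual graph, reachable from Well: {Well, P4, M2, M3, P3, P2}.
Min-cut edges: M3→M4 (2), P3→Ref (2), P2→Ref (7); capacity 2 + 2 + 7 = 11.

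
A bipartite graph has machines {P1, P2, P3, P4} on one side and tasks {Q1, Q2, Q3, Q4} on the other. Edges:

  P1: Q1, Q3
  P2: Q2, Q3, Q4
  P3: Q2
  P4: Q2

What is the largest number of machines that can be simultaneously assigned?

Unit-capacity flow: source→left, listed edges, right→sink; max matching = max flow.
Augmenting path P1→Q1 (+1); matched 1.
Augmenting path P2→Q2 (+1); matched 2.
Augmenting path P3→Q2→P2→Q3 (+1); matched 3.
No augmenting path remains; maximum matching = 3.
König certificate: {P1, P2, Q2} is a vertex cover of size 3 (every listed pair touches it), so no matching can be larger.

3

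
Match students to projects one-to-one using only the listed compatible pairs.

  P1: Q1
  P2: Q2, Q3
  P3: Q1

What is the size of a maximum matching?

2

Unit-capacity flow: source→left, listed edges, right→sink; max matching = max flow.
Augmenting path P1→Q1 (+1); matched 1.
Augmenting path P2→Q2 (+1); matched 2.
No augmenting path remains; maximum matching = 2.
König certificate: {P2, Q1} is a vertex cover of size 2 (every listed pair touches it), so no matching can be larger.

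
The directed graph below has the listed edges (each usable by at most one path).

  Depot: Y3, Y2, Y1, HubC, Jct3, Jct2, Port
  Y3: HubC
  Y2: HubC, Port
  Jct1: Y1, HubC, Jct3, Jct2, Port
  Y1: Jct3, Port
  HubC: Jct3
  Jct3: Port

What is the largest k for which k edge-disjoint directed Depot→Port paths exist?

4

Assign every edge capacity 1; by Menger, the answer equals the max flow.
Path Depot→Port (+1); total 1.
Path Depot→Y2→Port (+1); total 2.
Path Depot→Y1→Port (+1); total 3.
Path Depot→Jct3→Port (+1); total 4.
No residual Depot→Port path; max flow = 4.
Certifying cut of size 4: {Depot→Port, Depot→Y1, Depot→Y2, Jct3→Port}.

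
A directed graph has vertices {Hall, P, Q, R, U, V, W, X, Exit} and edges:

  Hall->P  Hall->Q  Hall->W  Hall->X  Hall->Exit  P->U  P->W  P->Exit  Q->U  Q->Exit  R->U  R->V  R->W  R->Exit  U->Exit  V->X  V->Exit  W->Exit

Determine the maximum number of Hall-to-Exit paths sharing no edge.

Assign every edge capacity 1; by Menger, the answer equals the max flow.
Path Hall→Exit (+1); total 1.
Path Hall→P→Exit (+1); total 2.
Path Hall→Q→Exit (+1); total 3.
Path Hall→W→Exit (+1); total 4.
No residual Hall→Exit path; max flow = 4.
Certifying cut of size 4: {Hall→Exit, Hall→P, Hall→Q, Hall→W}.

4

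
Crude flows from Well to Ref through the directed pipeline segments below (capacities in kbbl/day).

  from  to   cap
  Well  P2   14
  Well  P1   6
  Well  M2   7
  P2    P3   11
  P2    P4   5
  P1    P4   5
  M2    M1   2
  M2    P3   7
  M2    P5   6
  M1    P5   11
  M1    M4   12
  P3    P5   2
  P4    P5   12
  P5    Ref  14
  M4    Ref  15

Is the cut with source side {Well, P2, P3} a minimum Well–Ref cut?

No — its capacity is 20, but the minimum cut has capacity 16.

Given cut capacity: 6 + 7 + 5 + 2 = 20.
Augment Well→M2→P5→Ref: bottleneck 6, flow now 6.
Augment Well→P2→P3→P5→Ref: bottleneck 2, flow now 8.
Augment Well→P2→P4→P5→Ref: bottleneck 5, flow now 13.
Augment Well→P1→P4→P5→Ref: bottleneck 1, flow now 14.
Augment Well→M2→M1→M4→Ref: bottleneck 1, flow now 15.
Augment Well→P1→P4→P5→M2→M1→M4→Ref: bottleneck 1, flow now 16. (uses reverse residual edge)
No augmenting path remains; maximum flow = 16.
In the residual graph, reachable from Well: {Well, P2, P1, M2, P3, P4, P5}.
Min-cut edges: M2→M1 (2), P5→Ref (14); capacity 2 + 14 = 16.
Cut capacity 20 exceeds the max flow 16, so it is not minimum.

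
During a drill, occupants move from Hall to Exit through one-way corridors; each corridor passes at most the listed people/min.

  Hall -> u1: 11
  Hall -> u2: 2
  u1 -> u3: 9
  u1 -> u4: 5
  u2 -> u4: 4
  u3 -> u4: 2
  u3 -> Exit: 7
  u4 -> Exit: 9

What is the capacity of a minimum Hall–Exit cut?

13

Augment Hall→u1→u3→Exit: bottleneck 7, flow now 7.
Augment Hall→u1→u4→Exit: bottleneck 4, flow now 11.
Augment Hall→u2→u4→Exit: bottleneck 2, flow now 13.
No augmenting path remains; maximum flow = 13.
By max-flow min-cut, the minimum cut capacity equals the max flow.
In the residual graph, reachable from Hall: {Hall}.
Min-cut edges: Hall→u1 (11), Hall→u2 (2); capacity 11 + 2 = 13.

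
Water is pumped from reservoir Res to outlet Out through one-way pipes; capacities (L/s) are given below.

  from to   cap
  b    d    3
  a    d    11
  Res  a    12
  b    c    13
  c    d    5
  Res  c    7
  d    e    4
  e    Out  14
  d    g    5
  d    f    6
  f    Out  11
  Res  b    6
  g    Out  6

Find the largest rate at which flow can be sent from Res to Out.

Augment Res→a→d→e→Out: bottleneck 4, flow now 4.
Augment Res→a→d→f→Out: bottleneck 6, flow now 10.
Augment Res→a→d→g→Out: bottleneck 1, flow now 11.
Augment Res→b→d→g→Out: bottleneck 3, flow now 14.
Augment Res→c→d→g→Out: bottleneck 1, flow now 15.
No augmenting path remains; maximum flow = 15.
In the residual graph, reachable from Res: {Res, a, b, c, d}.
Min-cut edges: d→e (4), d→f (6), d→g (5); capacity 4 + 6 + 5 = 15.
This cut is saturated, so no flow can exceed 15.

15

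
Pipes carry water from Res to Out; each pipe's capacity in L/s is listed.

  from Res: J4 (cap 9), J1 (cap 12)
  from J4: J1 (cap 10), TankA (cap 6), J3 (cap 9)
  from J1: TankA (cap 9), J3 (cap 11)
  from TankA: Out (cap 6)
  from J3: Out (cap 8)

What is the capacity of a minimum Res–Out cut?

Augment Res→J4→TankA→Out: bottleneck 6, flow now 6.
Augment Res→J4→J3→Out: bottleneck 3, flow now 9.
Augment Res→J1→J3→Out: bottleneck 5, flow now 14.
No augmenting path remains; maximum flow = 14.
By max-flow min-cut, the minimum cut capacity equals the max flow.
In the residual graph, reachable from Res: {Res, J4, J1, TankA, J3}.
Min-cut edges: TankA→Out (6), J3→Out (8); capacity 6 + 8 = 14.

14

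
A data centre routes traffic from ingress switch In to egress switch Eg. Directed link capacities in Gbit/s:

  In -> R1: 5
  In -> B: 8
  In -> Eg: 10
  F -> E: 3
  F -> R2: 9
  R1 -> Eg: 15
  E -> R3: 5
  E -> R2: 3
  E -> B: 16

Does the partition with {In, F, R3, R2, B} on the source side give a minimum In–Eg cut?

Given cut capacity: 5 + 10 + 3 = 18.
Augment In→Eg: bottleneck 10, flow now 10.
Augment In→R1→Eg: bottleneck 5, flow now 15.
No augmenting path remains; maximum flow = 15.
In the residual graph, reachable from In: {In, B}.
Min-cut edges: In→R1 (5), In→Eg (10); capacity 5 + 10 = 15.
Cut capacity 18 exceeds the max flow 15, so it is not minimum.

No — its capacity is 18, but the minimum cut has capacity 15.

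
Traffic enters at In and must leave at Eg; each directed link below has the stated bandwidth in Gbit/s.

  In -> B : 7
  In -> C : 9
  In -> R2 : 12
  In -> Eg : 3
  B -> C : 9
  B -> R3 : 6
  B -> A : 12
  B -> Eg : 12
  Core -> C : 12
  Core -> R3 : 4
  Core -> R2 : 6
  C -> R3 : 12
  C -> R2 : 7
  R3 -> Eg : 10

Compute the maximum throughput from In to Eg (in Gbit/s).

19

Augment In→Eg: bottleneck 3, flow now 3.
Augment In→B→Eg: bottleneck 7, flow now 10.
Augment In→C→R3→Eg: bottleneck 9, flow now 19.
No augmenting path remains; maximum flow = 19.
In the residual graph, reachable from In: {In, R2}.
Min-cut edges: In→B (7), In→C (9), In→Eg (3); capacity 7 + 9 + 3 = 19.
This cut is saturated, so no flow can exceed 19.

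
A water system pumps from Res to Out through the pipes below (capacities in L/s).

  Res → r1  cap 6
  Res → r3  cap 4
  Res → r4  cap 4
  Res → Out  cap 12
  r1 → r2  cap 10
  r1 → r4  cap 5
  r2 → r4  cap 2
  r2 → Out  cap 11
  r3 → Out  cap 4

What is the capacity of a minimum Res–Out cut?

22

Augment Res→Out: bottleneck 12, flow now 12.
Augment Res→r3→Out: bottleneck 4, flow now 16.
Augment Res→r1→r2→Out: bottleneck 6, flow now 22.
No augmenting path remains; maximum flow = 22.
By max-flow min-cut, the minimum cut capacity equals the max flow.
In the residual graph, reachable from Res: {Res, r4}.
Min-cut edges: Res→r1 (6), Res→r3 (4), Res→Out (12); capacity 6 + 4 + 12 = 22.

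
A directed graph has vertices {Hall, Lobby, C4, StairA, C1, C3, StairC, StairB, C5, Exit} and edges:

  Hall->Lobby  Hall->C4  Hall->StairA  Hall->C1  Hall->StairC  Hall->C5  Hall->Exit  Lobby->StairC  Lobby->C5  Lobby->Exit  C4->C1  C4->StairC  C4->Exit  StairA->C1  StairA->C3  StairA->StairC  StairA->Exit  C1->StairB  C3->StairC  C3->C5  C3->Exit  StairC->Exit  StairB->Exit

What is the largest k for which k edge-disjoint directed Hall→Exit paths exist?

Assign every edge capacity 1; by Menger, the answer equals the max flow.
Path Hall→Exit (+1); total 1.
Path Hall→Lobby→Exit (+1); total 2.
Path Hall→C4→Exit (+1); total 3.
Path Hall→StairA→Exit (+1); total 4.
Path Hall→StairC→Exit (+1); total 5.
Path Hall→C1→StairB→Exit (+1); total 6.
No residual Hall→Exit path; max flow = 6.
Certifying cut of size 6: {Hall→C1, Hall→C4, Hall→Exit, Hall→Lobby, Hall→StairA, Hall→StairC}.

6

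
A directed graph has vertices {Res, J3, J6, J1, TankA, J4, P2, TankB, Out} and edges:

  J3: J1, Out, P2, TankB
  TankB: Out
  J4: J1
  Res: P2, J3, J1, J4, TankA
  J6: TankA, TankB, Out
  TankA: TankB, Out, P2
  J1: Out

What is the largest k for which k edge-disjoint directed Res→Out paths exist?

Assign every edge capacity 1; by Menger, the answer equals the max flow.
Path Res→J3→Out (+1); total 1.
Path Res→J1→Out (+1); total 2.
Path Res→TankA→Out (+1); total 3.
No residual Res→Out path; max flow = 3.
Certifying cut of size 3: {J1→Out, Res→J3, Res→TankA}.

3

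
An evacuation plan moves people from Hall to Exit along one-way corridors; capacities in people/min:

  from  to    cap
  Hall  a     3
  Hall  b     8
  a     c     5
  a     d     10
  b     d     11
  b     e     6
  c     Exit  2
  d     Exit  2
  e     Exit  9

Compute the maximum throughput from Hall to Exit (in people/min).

Augment Hall→a→c→Exit: bottleneck 2, flow now 2.
Augment Hall→a→d→Exit: bottleneck 1, flow now 3.
Augment Hall→b→d→Exit: bottleneck 1, flow now 4.
Augment Hall→b→e→Exit: bottleneck 6, flow now 10.
No augmenting path remains; maximum flow = 10.
In the residual graph, reachable from Hall: {Hall, a, b, c, d}.
Min-cut edges: b→e (6), c→Exit (2), d→Exit (2); capacity 6 + 2 + 2 = 10.
This cut is saturated, so no flow can exceed 10.

10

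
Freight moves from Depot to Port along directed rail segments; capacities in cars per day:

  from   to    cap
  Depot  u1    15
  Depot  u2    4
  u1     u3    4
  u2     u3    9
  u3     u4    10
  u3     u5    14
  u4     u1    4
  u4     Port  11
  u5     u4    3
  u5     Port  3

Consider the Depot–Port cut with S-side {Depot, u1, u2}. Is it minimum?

No — its capacity is 13, but the minimum cut has capacity 8.

Given cut capacity: 4 + 9 = 13.
Augment Depot→u1→u3→u4→Port: bottleneck 4, flow now 4.
Augment Depot→u2→u3→u4→Port: bottleneck 4, flow now 8.
No augmenting path remains; maximum flow = 8.
In the residual graph, reachable from Depot: {Depot, u1}.
Min-cut edges: Depot→u2 (4), u1→u3 (4); capacity 4 + 4 = 8.
Cut capacity 13 exceeds the max flow 8, so it is not minimum.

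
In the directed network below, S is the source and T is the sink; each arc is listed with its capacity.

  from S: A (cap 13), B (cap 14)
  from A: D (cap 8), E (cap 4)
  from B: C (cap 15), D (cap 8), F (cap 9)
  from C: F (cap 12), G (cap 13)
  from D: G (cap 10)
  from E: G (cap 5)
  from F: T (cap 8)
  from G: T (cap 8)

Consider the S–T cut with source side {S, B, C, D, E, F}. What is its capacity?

Edges leaving {S, B, C, D, E, F}: S→A (13), C→G (13), D→G (10), E→G (5), F→T (8).
Cut capacity = 13 + 13 + 10 + 5 + 8 = 49.

49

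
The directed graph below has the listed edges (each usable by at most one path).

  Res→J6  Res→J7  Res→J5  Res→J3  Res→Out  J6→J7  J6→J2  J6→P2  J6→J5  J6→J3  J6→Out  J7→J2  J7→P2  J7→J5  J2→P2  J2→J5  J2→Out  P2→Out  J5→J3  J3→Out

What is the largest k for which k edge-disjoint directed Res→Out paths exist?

Assign every edge capacity 1; by Menger, the answer equals the max flow.
Path Res→Out (+1); total 1.
Path Res→J6→Out (+1); total 2.
Path Res→J3→Out (+1); total 3.
Path Res→J7→J2→Out (+1); total 4.
No residual Res→Out path; max flow = 4.
Certifying cut of size 4: {J3→Out, Res→J6, Res→J7, Res→Out}.

4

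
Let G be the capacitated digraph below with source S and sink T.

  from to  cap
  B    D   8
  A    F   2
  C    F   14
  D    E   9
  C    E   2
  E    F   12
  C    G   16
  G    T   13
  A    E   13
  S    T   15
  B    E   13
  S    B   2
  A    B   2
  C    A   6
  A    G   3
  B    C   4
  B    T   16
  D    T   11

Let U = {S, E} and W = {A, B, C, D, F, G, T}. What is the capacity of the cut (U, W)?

Edges leaving {S, E}: S→B (2), S→T (15), E→F (12).
Cut capacity = 2 + 15 + 12 = 29.

29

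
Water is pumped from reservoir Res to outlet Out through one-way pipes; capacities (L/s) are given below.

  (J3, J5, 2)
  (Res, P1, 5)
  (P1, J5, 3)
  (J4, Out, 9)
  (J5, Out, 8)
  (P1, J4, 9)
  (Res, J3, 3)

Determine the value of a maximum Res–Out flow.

Augment Res→J3→J5→Out: bottleneck 2, flow now 2.
Augment Res→P1→J5→Out: bottleneck 3, flow now 5.
Augment Res→P1→J4→Out: bottleneck 2, flow now 7.
No augmenting path remains; maximum flow = 7.
In the residual graph, reachable from Res: {Res, J3}.
Min-cut edges: Res→P1 (5), J3→J5 (2); capacity 5 + 2 = 7.
This cut is saturated, so no flow can exceed 7.

7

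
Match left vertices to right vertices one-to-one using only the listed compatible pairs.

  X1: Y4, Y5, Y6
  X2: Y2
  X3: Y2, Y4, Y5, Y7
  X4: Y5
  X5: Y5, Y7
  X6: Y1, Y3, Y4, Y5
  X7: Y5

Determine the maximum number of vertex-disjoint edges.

Unit-capacity flow: source→left, listed edges, right→sink; max matching = max flow.
Augmenting path X1→Y4 (+1); matched 1.
Augmenting path X2→Y2 (+1); matched 2.
Augmenting path X3→Y5 (+1); matched 3.
Augmenting path X5→Y7 (+1); matched 4.
Augmenting path X6→Y1 (+1); matched 5.
Augmenting path X4→Y5→X3→Y4→X1→Y6 (+1); matched 6.
No augmenting path remains; maximum matching = 6.
König certificate: {X1, X2, X3, X5, X6, Y5} is a vertex cover of size 6 (every listed pair touches it), so no matching can be larger.

6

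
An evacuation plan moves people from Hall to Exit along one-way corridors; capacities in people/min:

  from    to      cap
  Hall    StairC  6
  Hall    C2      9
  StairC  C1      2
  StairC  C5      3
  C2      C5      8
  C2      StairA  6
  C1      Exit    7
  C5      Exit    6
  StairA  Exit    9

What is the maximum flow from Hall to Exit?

Augment Hall→StairC→C1→Exit: bottleneck 2, flow now 2.
Augment Hall→StairC→C5→Exit: bottleneck 3, flow now 5.
Augment Hall→C2→C5→Exit: bottleneck 3, flow now 8.
Augment Hall→C2→StairA→Exit: bottleneck 6, flow now 14.
No augmenting path remains; maximum flow = 14.
In the residual graph, reachable from Hall: {Hall, StairC}.
Min-cut edges: Hall→C2 (9), StairC→C1 (2), StairC→C5 (3); capacity 9 + 2 + 3 = 14.
This cut is saturated, so no flow can exceed 14.

14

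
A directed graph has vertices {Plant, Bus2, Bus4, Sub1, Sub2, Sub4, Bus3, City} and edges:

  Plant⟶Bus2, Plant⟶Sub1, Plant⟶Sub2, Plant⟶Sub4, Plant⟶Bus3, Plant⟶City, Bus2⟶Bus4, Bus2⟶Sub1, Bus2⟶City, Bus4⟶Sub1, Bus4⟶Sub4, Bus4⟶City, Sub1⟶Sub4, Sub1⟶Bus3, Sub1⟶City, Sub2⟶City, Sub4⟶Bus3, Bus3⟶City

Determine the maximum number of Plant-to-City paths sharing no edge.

5

Assign every edge capacity 1; by Menger, the answer equals the max flow.
Path Plant→City (+1); total 1.
Path Plant→Bus2→City (+1); total 2.
Path Plant→Sub1→City (+1); total 3.
Path Plant→Sub2→City (+1); total 4.
Path Plant→Bus3→City (+1); total 5.
No residual Plant→City path; max flow = 5.
Certifying cut of size 5: {Bus3→City, Plant→Bus2, Plant→City, Plant→Sub1, Plant→Sub2}.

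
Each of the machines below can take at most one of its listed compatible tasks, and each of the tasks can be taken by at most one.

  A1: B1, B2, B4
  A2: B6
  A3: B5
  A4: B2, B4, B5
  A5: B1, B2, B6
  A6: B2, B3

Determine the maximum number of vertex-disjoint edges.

Unit-capacity flow: source→left, listed edges, right→sink; max matching = max flow.
Augmenting path A1→B1 (+1); matched 1.
Augmenting path A2→B6 (+1); matched 2.
Augmenting path A3→B5 (+1); matched 3.
Augmenting path A4→B2 (+1); matched 4.
Augmenting path A6→B3 (+1); matched 5.
Augmenting path A5→B1→A1→B4 (+1); matched 6.
No augmenting path remains; maximum matching = 6.
König certificate: {A1, A2, A3, A4, A5, A6} is a vertex cover of size 6 (every listed pair touches it), so no matching can be larger.

6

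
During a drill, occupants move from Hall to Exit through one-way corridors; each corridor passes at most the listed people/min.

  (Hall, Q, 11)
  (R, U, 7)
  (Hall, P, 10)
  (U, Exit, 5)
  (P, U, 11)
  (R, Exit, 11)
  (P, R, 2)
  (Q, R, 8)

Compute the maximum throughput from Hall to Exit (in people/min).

Augment Hall→P→R→Exit: bottleneck 2, flow now 2.
Augment Hall→P→U→Exit: bottleneck 5, flow now 7.
Augment Hall→Q→R→Exit: bottleneck 8, flow now 15.
No augmenting path remains; maximum flow = 15.
In the residual graph, reachable from Hall: {Hall, P, Q, U}.
Min-cut edges: P→R (2), Q→R (8), U→Exit (5); capacity 2 + 8 + 5 = 15.
This cut is saturated, so no flow can exceed 15.

15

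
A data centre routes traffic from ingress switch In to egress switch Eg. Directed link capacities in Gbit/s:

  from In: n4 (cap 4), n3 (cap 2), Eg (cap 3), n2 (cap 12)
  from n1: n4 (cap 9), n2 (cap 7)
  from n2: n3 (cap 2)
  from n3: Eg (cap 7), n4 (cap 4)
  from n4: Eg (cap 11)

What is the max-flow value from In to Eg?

Augment In→Eg: bottleneck 3, flow now 3.
Augment In→n3→Eg: bottleneck 2, flow now 5.
Augment In→n4→Eg: bottleneck 4, flow now 9.
Augment In→n2→n3→Eg: bottleneck 2, flow now 11.
No augmenting path remains; maximum flow = 11.
In the residual graph, reachable from In: {In, n2}.
Min-cut edges: In→n3 (2), In→n4 (4), In→Eg (3), n2→n3 (2); capacity 2 + 4 + 3 + 2 = 11.
This cut is saturated, so no flow can exceed 11.

11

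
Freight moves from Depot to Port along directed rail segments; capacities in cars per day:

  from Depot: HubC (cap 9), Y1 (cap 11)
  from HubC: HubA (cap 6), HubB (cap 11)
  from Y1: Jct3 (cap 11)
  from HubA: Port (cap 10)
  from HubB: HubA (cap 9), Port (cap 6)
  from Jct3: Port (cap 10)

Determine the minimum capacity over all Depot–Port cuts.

Augment Depot→HubC→HubA→Port: bottleneck 6, flow now 6.
Augment Depot→HubC→HubB→Port: bottleneck 3, flow now 9.
Augment Depot→Y1→Jct3→Port: bottleneck 10, flow now 19.
No augmenting path remains; maximum flow = 19.
By max-flow min-cut, the minimum cut capacity equals the max flow.
In the residual graph, reachable from Depot: {Depot, Y1, Jct3}.
Min-cut edges: Depot→HubC (9), Jct3→Port (10); capacity 9 + 10 = 19.

19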